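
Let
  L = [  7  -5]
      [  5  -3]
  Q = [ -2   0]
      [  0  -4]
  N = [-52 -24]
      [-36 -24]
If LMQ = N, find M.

M = [[3, 3], [-1, 3]]

Isolating M: multiply by L⁻¹ from the left and Q⁻¹ from the right, so M = L⁻¹NQ⁻¹.
det L = 4; the adjugate gives L⁻¹ = [[-3/4, 5/4], [-5/4, 7/4]].
det Q = 8; the adjugate gives Q⁻¹ = [[-1/2, 0], [0, -1/4]].
L⁻¹N = [[-6, -12], [2, -12]].
M = (L⁻¹N)Q⁻¹ = [[3, 3], [-1, 3]].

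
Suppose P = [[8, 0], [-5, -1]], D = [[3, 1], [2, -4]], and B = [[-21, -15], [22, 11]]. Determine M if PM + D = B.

PM = B − D = [[-24, -16], [20, 15]].
P is on the left of M, so left-multiply by P⁻¹: M = P⁻¹(B − D).
P has determinant -8; P⁻¹ = [[1/8, 0], [-5/8, -1]].
M = P⁻¹(B − D) = [[-3, -2], [-5, -5]].

M = [[-3, -2], [-5, -5]]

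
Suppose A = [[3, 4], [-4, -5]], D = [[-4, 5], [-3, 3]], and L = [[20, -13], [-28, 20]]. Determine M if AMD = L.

M = [[-3, 0], [4, -4]]

M = A⁻¹LD⁻¹ (apply A⁻¹ on the left and D⁻¹ on the right).
det A = 1; the adjugate gives A⁻¹ = [[-5, -4], [4, 3]].
det D = 3; the adjugate gives D⁻¹ = [[1, -5/3], [1, -4/3]].
A⁻¹L = [[12, -15], [-4, 8]].
M = (A⁻¹L)D⁻¹ = [[-3, 0], [4, -4]].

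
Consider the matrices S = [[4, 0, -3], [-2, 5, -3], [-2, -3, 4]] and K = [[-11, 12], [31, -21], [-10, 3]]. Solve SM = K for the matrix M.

Since S multiplies M on the left, M = S⁻¹K.
S has determinant -4; S⁻¹ = [[-11/4, -9/4, -15/4], [-7/2, -5/2, -9/2], [-4, -3, -5]].
M = S⁻¹K = [[-11/4, -9/4, -15/4], [-7/2, -5/2, -9/2], [-4, -3, -5]] · [[-11, 12], [31, -21], [-10, 3]] = [[-2, 3], [6, -3], [1, 0]].

M = [[-2, 3], [6, -3], [1, 0]]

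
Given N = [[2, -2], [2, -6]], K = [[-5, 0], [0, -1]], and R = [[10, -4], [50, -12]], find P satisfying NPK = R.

Left-multiply by N⁻¹ and right-multiply by K⁻¹: P = N⁻¹RK⁻¹.
N has determinant -8; N⁻¹ = [[3/4, -1/4], [1/4, -1/4]].
det K = 5; the adjugate gives K⁻¹ = [[-1/5, 0], [0, -1]].
N⁻¹R = [[-5, 0], [-10, 2]].
P = (N⁻¹R)K⁻¹ = [[1, 0], [2, -2]].

P = [[1, 0], [2, -2]]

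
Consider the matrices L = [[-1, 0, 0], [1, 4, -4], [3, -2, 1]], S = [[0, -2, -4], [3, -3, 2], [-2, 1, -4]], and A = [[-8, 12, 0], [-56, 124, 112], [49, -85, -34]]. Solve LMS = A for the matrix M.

Isolating M: multiply by L⁻¹ from the left and S⁻¹ from the right, so M = L⁻¹AS⁻¹.
det L = 4, so L⁻¹ = [[-1, 0, 0], [-13/4, -1/4, -1], [-7/2, -1/2, -1]].
S has determinant -4; S⁻¹ = [[-5/2, 3, 4], [-2, 2, 3], [3/4, -1, -3/2]].
L⁻¹A = [[8, -12, 0], [-9, 15, 6], [7, -19, -22]].
M = (L⁻¹A)S⁻¹ = [[4, 0, -4], [-3, -3, 0], [4, 5, 4]].

M = [[4, 0, -4], [-3, -3, 0], [4, 5, 4]]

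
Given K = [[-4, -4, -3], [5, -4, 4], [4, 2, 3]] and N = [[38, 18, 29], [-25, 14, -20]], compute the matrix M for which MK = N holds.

M = [[-6, 2, 1], [3, -5, 3]]

Since K sits to the right of M, M = NK⁻¹.
det K = -2; the adjugate gives K⁻¹ = [[10, -3, 14], [-1/2, 0, -1/2], [-13, 4, -18]].
M = NK⁻¹ = [[38, 18, 29], [-25, 14, -20]] · [[10, -3, 14], [-1/2, 0, -1/2], [-13, 4, -18]] = [[-6, 2, 1], [3, -5, 3]].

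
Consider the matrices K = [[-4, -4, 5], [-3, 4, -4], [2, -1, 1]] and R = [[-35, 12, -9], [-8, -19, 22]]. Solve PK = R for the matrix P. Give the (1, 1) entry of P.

Right-multiplying both sides by K⁻¹ gives P = RK⁻¹.
det K = -5, so K⁻¹ = [[0, 1/5, 4/5], [1, 14/5, 31/5], [1, 12/5, 28/5]].
P = RK⁻¹ = [[-35, 12, -9], [-8, -19, 22]] · [[0, 1/5, 4/5], [1, 14/5, 31/5], [1, 12/5, 28/5]] = [[3, 5, -4], [3, -2, -1]].

3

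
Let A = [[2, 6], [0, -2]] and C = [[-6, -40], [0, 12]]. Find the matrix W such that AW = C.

Left-multiplying both sides by A⁻¹ gives W = A⁻¹C.
A has determinant -4; A⁻¹ = [[1/2, 3/2], [0, -1/2]].
W = A⁻¹C = [[1/2, 3/2], [0, -1/2]] · [[-6, -40], [0, 12]] = [[-3, -2], [0, -6]].

W = [[-3, -2], [0, -6]]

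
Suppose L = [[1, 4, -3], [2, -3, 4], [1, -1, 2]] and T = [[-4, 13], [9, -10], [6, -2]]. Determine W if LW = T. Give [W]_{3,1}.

5

Since L multiplies W on the left, W = L⁻¹T.
L has determinant -5; L⁻¹ = [[2/5, 1, -7/5], [0, -1, 2], [-1/5, -1, 11/5]].
W = L⁻¹T = [[2/5, 1, -7/5], [0, -1, 2], [-1/5, -1, 11/5]] · [[-4, 13], [9, -10], [6, -2]] = [[-1, -2], [3, 6], [5, 3]].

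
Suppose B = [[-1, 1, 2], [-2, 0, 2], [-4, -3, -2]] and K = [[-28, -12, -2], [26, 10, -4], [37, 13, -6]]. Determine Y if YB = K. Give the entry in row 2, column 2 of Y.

Right-multiplying both sides by B⁻¹ gives Y = KB⁻¹.
det B = -6, so B⁻¹ = [[-1, 2/3, -1/3], [2, -5/3, 1/3], [-1, 7/6, -1/3]].
Y = KB⁻¹ = [[-28, -12, -2], [26, 10, -4], [37, 13, -6]] · [[-1, 2/3, -1/3], [2, -5/3, 1/3], [-1, 7/6, -1/3]] = [[6, -1, 6], [-2, -4, -4], [-5, -4, -6]].

-4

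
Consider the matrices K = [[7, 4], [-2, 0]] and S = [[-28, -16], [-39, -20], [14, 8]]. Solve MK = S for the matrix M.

M = [[-4, 0], [-5, 2], [2, 0]]

Since K sits to the right of M, M = SK⁻¹.
K has determinant 8; K⁻¹ = [[0, -1/2], [1/4, 7/8]].
M = SK⁻¹ = [[-28, -16], [-39, -20], [14, 8]] · [[0, -1/2], [1/4, 7/8]] = [[-4, 0], [-5, 2], [2, 0]].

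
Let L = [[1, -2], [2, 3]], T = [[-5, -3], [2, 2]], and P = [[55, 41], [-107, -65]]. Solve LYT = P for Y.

Y = [[3, 4], [5, -3]]

Y = L⁻¹PT⁻¹ (apply L⁻¹ on the left and T⁻¹ on the right).
L has determinant 7; L⁻¹ = [[3/7, 2/7], [-2/7, 1/7]].
T has determinant -4; T⁻¹ = [[-1/2, -3/4], [1/2, 5/4]].
L⁻¹P = [[-7, -1], [-31, -21]].
Y = (L⁻¹P)T⁻¹ = [[3, 4], [5, -3]].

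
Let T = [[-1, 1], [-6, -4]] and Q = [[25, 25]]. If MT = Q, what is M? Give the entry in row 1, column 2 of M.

T is on the right of M, so right-multiply by T⁻¹: M = QT⁻¹.
det T = 10, so T⁻¹ = [[-2/5, -1/10], [3/5, -1/10]].
M = QT⁻¹ = [[25, 25]] · [[-2/5, -1/10], [3/5, -1/10]] = [[5, -5]].

-5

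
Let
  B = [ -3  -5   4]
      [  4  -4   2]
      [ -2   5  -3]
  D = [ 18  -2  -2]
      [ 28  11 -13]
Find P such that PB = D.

Right-multiplying both sides by B⁻¹ gives P = DB⁻¹.
B has determinant 2; B⁻¹ = [[1, 5/2, 3], [4, 17/2, 11], [6, 25/2, 16]].
P = DB⁻¹ = [[18, -2, -2], [28, 11, -13]] · [[1, 5/2, 3], [4, 17/2, 11], [6, 25/2, 16]] = [[-2, 3, 0], [-6, 1, -3]].

P = [[-2, 3, 0], [-6, 1, -3]]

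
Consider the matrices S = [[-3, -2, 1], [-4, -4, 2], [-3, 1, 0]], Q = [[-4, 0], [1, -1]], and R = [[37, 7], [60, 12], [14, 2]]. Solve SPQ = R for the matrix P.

P = S⁻¹RQ⁻¹ (apply S⁻¹ on the left and Q⁻¹ on the right).
det S = 2, so S⁻¹ = [[-1, 1/2, 0], [-3, 3/2, 1], [-8, 9/2, 2]].
Q has determinant 4; Q⁻¹ = [[-1/4, 0], [-1/4, -1]].
S⁻¹R = [[-7, -1], [-7, -1], [2, 2]].
P = (S⁻¹R)Q⁻¹ = [[2, 1], [2, 1], [-1, -2]].

P = [[2, 1], [2, 1], [-1, -2]]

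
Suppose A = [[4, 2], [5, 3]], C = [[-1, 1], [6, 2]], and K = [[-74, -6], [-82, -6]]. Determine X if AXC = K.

X = [[5, -4], [-3, 3]]

X = A⁻¹KC⁻¹ (apply A⁻¹ on the left and C⁻¹ on the right).
A has determinant 2; A⁻¹ = [[3/2, -1], [-5/2, 2]].
det C = -8, so C⁻¹ = [[-1/4, 1/8], [3/4, 1/8]].
A⁻¹K = [[-29, -3], [21, 3]].
X = (A⁻¹K)C⁻¹ = [[5, -4], [-3, 3]].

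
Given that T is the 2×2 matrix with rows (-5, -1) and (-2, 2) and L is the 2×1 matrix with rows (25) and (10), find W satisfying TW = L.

T is on the left of W, so left-multiply by T⁻¹: W = T⁻¹L.
det T = -12, so T⁻¹ = [[-1/6, -1/12], [-1/6, 5/12]].
W = T⁻¹L = [[-1/6, -1/12], [-1/6, 5/12]] · [[25], [10]] = [[-5], [0]].

W = [[-5], [0]]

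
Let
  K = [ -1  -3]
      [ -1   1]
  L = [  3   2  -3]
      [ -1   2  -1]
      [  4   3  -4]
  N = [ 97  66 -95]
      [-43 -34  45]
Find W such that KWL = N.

Isolating W: multiply by K⁻¹ from the left and L⁻¹ from the right, so W = K⁻¹NL⁻¹.
K has determinant -4; K⁻¹ = [[-1/4, -3/4], [-1/4, 1/4]].
det L = 2, so L⁻¹ = [[-5/2, -1/2, 2], [-4, 0, 3], [-11/2, -1/2, 4]].
K⁻¹N = [[8, 9, -10], [-35, -25, 35]].
W = (K⁻¹N)L⁻¹ = [[-1, 1, 3], [-5, 0, -5]].

W = [[-1, 1, 3], [-5, 0, -5]]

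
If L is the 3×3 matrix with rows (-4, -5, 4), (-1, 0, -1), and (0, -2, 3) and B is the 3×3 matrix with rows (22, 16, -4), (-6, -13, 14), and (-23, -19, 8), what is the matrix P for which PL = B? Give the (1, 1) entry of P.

Since L sits to the right of P, P = BL⁻¹.
det L = 1, so L⁻¹ = [[-2, 7, 5], [3, -12, -8], [2, -8, -5]].
P = BL⁻¹ = [[22, 16, -4], [-6, -13, 14], [-23, -19, 8]] · [[-2, 7, 5], [3, -12, -8], [2, -8, -5]] = [[-4, -6, 2], [1, 2, 4], [5, 3, -3]].

-4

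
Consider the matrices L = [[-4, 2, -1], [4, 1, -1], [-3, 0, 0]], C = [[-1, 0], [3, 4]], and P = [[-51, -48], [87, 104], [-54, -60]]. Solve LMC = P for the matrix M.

Isolating M: multiply by L⁻¹ from the left and C⁻¹ from the right, so M = L⁻¹PC⁻¹.
det L = 3, so L⁻¹ = [[0, 0, -1/3], [1, -1, -8/3], [1, -2, -4]].
det C = -4; the adjugate gives C⁻¹ = [[-1, 0], [3/4, 1/4]].
L⁻¹P = [[18, 20], [6, 8], [-9, -16]].
M = (L⁻¹P)C⁻¹ = [[-3, 5], [0, 2], [-3, -4]].

M = [[-3, 5], [0, 2], [-3, -4]]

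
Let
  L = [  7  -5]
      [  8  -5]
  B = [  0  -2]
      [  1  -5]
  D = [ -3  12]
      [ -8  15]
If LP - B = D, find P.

LP = D + B = [[-3, 10], [-7, 10]].
L is on the left of P, so left-multiply by L⁻¹: P = L⁻¹(D + B).
det L = 5; the adjugate gives L⁻¹ = [[-1, 1], [-8/5, 7/5]].
P = L⁻¹(D + B) = [[-4, 0], [-5, -2]].

P = [[-4, 0], [-5, -2]]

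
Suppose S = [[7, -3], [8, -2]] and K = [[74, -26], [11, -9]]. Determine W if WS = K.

S is on the right of W, so right-multiply by S⁻¹: W = KS⁻¹.
det S = 10, so S⁻¹ = [[-1/5, 3/10], [-4/5, 7/10]].
W = KS⁻¹ = [[74, -26], [11, -9]] · [[-1/5, 3/10], [-4/5, 7/10]] = [[6, 4], [5, -3]].

W = [[6, 4], [5, -3]]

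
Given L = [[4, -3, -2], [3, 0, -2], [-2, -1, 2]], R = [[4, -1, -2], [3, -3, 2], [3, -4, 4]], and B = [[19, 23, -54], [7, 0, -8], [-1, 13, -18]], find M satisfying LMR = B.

M = [[3, -1, -2], [-3, 4, -1], [4, -4, -1]]

M = L⁻¹BR⁻¹ (apply L⁻¹ on the left and R⁻¹ on the right).
L has determinant 4; L⁻¹ = [[-1/2, 2, 3/2], [-1/2, 1, 1/2], [-3/4, 5/2, 9/4]].
R has determinant -4; R⁻¹ = [[1, -3, 2], [3/2, -11/2, 7/2], [3/4, -13/4, 9/4]].
L⁻¹B = [[3, 8, -16], [-3, -5, 10], [1, 12, -20]].
M = (L⁻¹B)R⁻¹ = [[3, -1, -2], [-3, 4, -1], [4, -4, -1]].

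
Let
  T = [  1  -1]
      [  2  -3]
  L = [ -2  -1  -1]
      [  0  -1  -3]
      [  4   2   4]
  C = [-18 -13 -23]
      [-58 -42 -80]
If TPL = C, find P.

P = [[4, -1, 3], [-3, -5, 4]]

Isolating P: multiply by T⁻¹ from the left and L⁻¹ from the right, so P = T⁻¹CL⁻¹.
T has determinant -1; T⁻¹ = [[3, -1], [2, -1]].
L has determinant 4; L⁻¹ = [[1/2, 1/2, 1/2], [-3, -1, -3/2], [1, 0, 1/2]].
T⁻¹C = [[4, 3, 11], [22, 16, 34]].
P = (T⁻¹C)L⁻¹ = [[4, -1, 3], [-3, -5, 4]].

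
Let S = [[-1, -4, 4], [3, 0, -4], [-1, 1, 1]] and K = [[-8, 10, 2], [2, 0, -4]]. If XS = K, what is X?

Right-multiplying both sides by S⁻¹ gives X = KS⁻¹.
S has determinant 4; S⁻¹ = [[1, 2, 4], [1/4, 3/4, 2], [3/4, 5/4, 3]].
X = KS⁻¹ = [[-8, 10, 2], [2, 0, -4]] · [[1, 2, 4], [1/4, 3/4, 2], [3/4, 5/4, 3]] = [[-4, -6, -6], [-1, -1, -4]].

X = [[-4, -6, -6], [-1, -1, -4]]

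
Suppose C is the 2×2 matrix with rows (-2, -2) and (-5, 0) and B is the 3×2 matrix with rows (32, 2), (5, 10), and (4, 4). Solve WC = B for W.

W = [[-1, -6], [-5, 1], [-2, 0]]

C is on the right of W, so right-multiply by C⁻¹: W = BC⁻¹.
det C = -10; the adjugate gives C⁻¹ = [[0, -1/5], [-1/2, 1/5]].
W = BC⁻¹ = [[32, 2], [5, 10], [4, 4]] · [[0, -1/5], [-1/2, 1/5]] = [[-1, -6], [-5, 1], [-2, 0]].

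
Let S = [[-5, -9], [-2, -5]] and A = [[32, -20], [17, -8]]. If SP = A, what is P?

S is on the left of P, so left-multiply by S⁻¹: P = S⁻¹A.
S has determinant 7; S⁻¹ = [[-5/7, 9/7], [2/7, -5/7]].
P = S⁻¹A = [[-5/7, 9/7], [2/7, -5/7]] · [[32, -20], [17, -8]] = [[-1, 4], [-3, 0]].

P = [[-1, 4], [-3, 0]]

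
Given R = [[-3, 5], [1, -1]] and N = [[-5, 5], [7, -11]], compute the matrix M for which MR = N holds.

Right-multiplying both sides by R⁻¹ gives M = NR⁻¹.
det R = -2, so R⁻¹ = [[1/2, 5/2], [1/2, 3/2]].
M = NR⁻¹ = [[-5, 5], [7, -11]] · [[1/2, 5/2], [1/2, 3/2]] = [[0, -5], [-2, 1]].

M = [[0, -5], [-2, 1]]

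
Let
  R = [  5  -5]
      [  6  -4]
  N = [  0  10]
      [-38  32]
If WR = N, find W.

R is on the right of W, so right-multiply by R⁻¹: W = NR⁻¹.
R has determinant 10; R⁻¹ = [[-2/5, 1/2], [-3/5, 1/2]].
W = NR⁻¹ = [[0, 10], [-38, 32]] · [[-2/5, 1/2], [-3/5, 1/2]] = [[-6, 5], [-4, -3]].

W = [[-6, 5], [-4, -3]]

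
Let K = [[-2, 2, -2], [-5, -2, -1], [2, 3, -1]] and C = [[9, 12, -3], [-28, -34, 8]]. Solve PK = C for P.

P = [[3, -3, 0], [-5, 6, -4]]

Right-multiplying both sides by K⁻¹ gives P = CK⁻¹.
det K = -2, so K⁻¹ = [[-5/2, 2, 3], [7/2, -3, -4], [11/2, -5, -7]].
P = CK⁻¹ = [[9, 12, -3], [-28, -34, 8]] · [[-5/2, 2, 3], [7/2, -3, -4], [11/2, -5, -7]] = [[3, -3, 0], [-5, 6, -4]].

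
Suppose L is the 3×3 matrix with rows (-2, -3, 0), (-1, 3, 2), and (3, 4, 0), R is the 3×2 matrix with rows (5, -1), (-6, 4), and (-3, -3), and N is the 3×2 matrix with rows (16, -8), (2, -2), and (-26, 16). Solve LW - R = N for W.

W = [[-3, 3], [-5, 1], [4, 1]]

LW = N + R = [[21, -9], [-4, 2], [-29, 13]].
L is on the left of W, so left-multiply by L⁻¹: W = L⁻¹(N + R).
det L = -2, so L⁻¹ = [[4, 0, 3], [-3, 0, -2], [13/2, 1/2, 9/2]].
W = L⁻¹(N + R) = [[-3, 3], [-5, 1], [4, 1]].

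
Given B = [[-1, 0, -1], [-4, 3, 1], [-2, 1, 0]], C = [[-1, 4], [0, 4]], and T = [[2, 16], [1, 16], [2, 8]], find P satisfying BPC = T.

P = [[3, -1], [4, 2], [-1, -5]]

Left-multiply by B⁻¹ and right-multiply by C⁻¹: P = B⁻¹TC⁻¹.
det B = -1, so B⁻¹ = [[1, 1, -3], [2, 2, -5], [-2, -1, 3]].
C has determinant -4; C⁻¹ = [[-1, 1], [0, 1/4]].
B⁻¹T = [[-3, 8], [-4, 24], [1, -24]].
P = (B⁻¹T)C⁻¹ = [[3, -1], [4, 2], [-1, -5]].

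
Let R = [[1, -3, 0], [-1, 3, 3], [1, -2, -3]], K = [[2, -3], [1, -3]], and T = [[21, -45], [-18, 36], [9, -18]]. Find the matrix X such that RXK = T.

X = [[-3, 0], [-3, -3], [0, 1]]

X = R⁻¹TK⁻¹ (apply R⁻¹ on the left and K⁻¹ on the right).
det R = -3; the adjugate gives R⁻¹ = [[1, 3, 3], [0, 1, 1], [1/3, 1/3, 0]].
K has determinant -3; K⁻¹ = [[1, -1], [1/3, -2/3]].
R⁻¹T = [[-6, 9], [-9, 18], [1, -3]].
X = (R⁻¹T)K⁻¹ = [[-3, 0], [-3, -3], [0, 1]].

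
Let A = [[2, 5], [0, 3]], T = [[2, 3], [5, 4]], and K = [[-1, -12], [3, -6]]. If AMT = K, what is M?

Isolating M: multiply by A⁻¹ from the left and T⁻¹ from the right, so M = A⁻¹KT⁻¹.
det A = 6; the adjugate gives A⁻¹ = [[1/2, -5/6], [0, 1/3]].
det T = -7; the adjugate gives T⁻¹ = [[-4/7, 3/7], [5/7, -2/7]].
A⁻¹K = [[-3, -1], [1, -2]].
M = (A⁻¹K)T⁻¹ = [[1, -1], [-2, 1]].

M = [[1, -1], [-2, 1]]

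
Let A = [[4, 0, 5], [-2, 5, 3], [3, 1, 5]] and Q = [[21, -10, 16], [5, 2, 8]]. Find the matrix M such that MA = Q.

A is on the right of M, so right-multiply by A⁻¹: M = QA⁻¹.
det A = 3, so A⁻¹ = [[22/3, 5/3, -25/3], [19/3, 5/3, -22/3], [-17/3, -4/3, 20/3]].
M = QA⁻¹ = [[21, -10, 16], [5, 2, 8]] · [[22/3, 5/3, -25/3], [19/3, 5/3, -22/3], [-17/3, -4/3, 20/3]] = [[0, -3, 5], [4, 1, -3]].

M = [[0, -3, 5], [4, 1, -3]]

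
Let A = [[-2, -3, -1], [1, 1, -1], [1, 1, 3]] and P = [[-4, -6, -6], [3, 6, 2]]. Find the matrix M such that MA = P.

Right-multiplying both sides by A⁻¹ gives M = PA⁻¹.
det A = 4, so A⁻¹ = [[1, 2, 1], [-1, -5/4, -3/4], [0, -1/4, 1/4]].
M = PA⁻¹ = [[-4, -6, -6], [3, 6, 2]] · [[1, 2, 1], [-1, -5/4, -3/4], [0, -1/4, 1/4]] = [[2, 1, -1], [-3, -2, -1]].

M = [[2, 1, -1], [-3, -2, -1]]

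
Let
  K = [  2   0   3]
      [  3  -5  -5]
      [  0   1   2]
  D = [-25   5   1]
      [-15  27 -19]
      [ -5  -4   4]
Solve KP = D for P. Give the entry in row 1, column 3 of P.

Since K multiplies P on the left, P = K⁻¹D.
det K = -1, so K⁻¹ = [[5, -3, -15], [6, -4, -19], [-3, 2, 10]].
P = K⁻¹D = [[5, -3, -15], [6, -4, -19], [-3, 2, 10]] · [[-25, 5, 1], [-15, 27, -19], [-5, -4, 4]] = [[-5, 4, 2], [5, -2, 6], [-5, -1, -1]].

2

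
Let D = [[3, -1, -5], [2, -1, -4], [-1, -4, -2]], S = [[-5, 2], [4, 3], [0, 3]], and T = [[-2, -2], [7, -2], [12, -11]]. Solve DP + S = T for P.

DP = T − S = [[3, -4], [3, -5], [12, -14]].
Left-multiplying both sides by D⁻¹ gives P = D⁻¹(T − S).
D has determinant -5; D⁻¹ = [[14/5, -18/5, 1/5], [-8/5, 11/5, -2/5], [9/5, -13/5, 1/5]].
P = D⁻¹(T − S) = [[0, 4], [-3, 1], [0, 3]].

P = [[0, 4], [-3, 1], [0, 3]]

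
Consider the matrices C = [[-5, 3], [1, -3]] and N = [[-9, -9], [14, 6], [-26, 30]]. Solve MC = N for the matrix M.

C is on the right of M, so right-multiply by C⁻¹: M = NC⁻¹.
det C = 12, so C⁻¹ = [[-1/4, -1/4], [-1/12, -5/12]].
M = NC⁻¹ = [[-9, -9], [14, 6], [-26, 30]] · [[-1/4, -1/4], [-1/12, -5/12]] = [[3, 6], [-4, -6], [4, -6]].

M = [[3, 6], [-4, -6], [4, -6]]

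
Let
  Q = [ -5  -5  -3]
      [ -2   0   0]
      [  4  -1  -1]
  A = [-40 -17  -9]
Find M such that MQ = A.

M = [[4, 4, -3]]

Right-multiplying both sides by Q⁻¹ gives M = AQ⁻¹.
det Q = 4; the adjugate gives Q⁻¹ = [[0, -1/2, 0], [-1/2, 17/4, 3/2], [1/2, -25/4, -5/2]].
M = AQ⁻¹ = [[-40, -17, -9]] · [[0, -1/2, 0], [-1/2, 17/4, 3/2], [1/2, -25/4, -5/2]] = [[4, 4, -3]].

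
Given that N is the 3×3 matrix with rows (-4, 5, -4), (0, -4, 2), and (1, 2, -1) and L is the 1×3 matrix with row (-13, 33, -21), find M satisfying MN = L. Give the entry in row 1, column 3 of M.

N is on the right of M, so right-multiply by N⁻¹: M = LN⁻¹.
det N = -6; the adjugate gives N⁻¹ = [[0, 1/2, 1], [-1/3, -4/3, -4/3], [-2/3, -13/6, -8/3]].
M = LN⁻¹ = [[-13, 33, -21]] · [[0, 1/2, 1], [-1/3, -4/3, -4/3], [-2/3, -13/6, -8/3]] = [[3, -5, -1]].

-1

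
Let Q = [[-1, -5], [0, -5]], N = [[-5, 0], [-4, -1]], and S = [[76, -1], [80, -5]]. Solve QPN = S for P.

P = [[-4, 4], [4, -1]]

Left-multiply by Q⁻¹ and right-multiply by N⁻¹: P = Q⁻¹SN⁻¹.
det Q = 5, so Q⁻¹ = [[-1, 1], [0, -1/5]].
det N = 5; the adjugate gives N⁻¹ = [[-1/5, 0], [4/5, -1]].
Q⁻¹S = [[4, -4], [-16, 1]].
P = (Q⁻¹S)N⁻¹ = [[-4, 4], [4, -1]].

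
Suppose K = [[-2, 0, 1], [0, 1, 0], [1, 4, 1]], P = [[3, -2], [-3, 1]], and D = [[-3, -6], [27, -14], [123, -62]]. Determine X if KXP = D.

X = K⁻¹DP⁻¹ (apply K⁻¹ on the left and P⁻¹ on the right).
K has determinant -3; K⁻¹ = [[-1/3, -4/3, 1/3], [0, 1, 0], [1/3, -8/3, 2/3]].
P has determinant -3; P⁻¹ = [[-1/3, -2/3], [-1, -1]].
K⁻¹D = [[6, 0], [27, -14], [9, -6]].
X = (K⁻¹D)P⁻¹ = [[-2, -4], [5, -4], [3, 0]].

X = [[-2, -4], [5, -4], [3, 0]]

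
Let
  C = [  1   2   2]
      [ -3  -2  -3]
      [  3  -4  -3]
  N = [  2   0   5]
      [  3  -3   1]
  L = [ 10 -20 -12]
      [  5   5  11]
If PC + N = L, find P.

P = [[-1, 1, 4], [-4, -4, -2]]

PC = L − N = [[8, -20, -17], [2, 8, 10]].
Right-multiplying both sides by C⁻¹ gives P = (L − N)C⁻¹.
C has determinant -6; C⁻¹ = [[1, 1/3, 1/3], [3, 3/2, 1/2], [-3, -5/3, -2/3]].
P = (L − N)C⁻¹ = [[-1, 1, 4], [-4, -4, -2]].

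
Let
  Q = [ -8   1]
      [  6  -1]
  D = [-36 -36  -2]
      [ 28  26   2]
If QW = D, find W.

W = [[4, 5, 0], [-4, 4, -2]]

Q is on the left of W, so left-multiply by Q⁻¹: W = Q⁻¹D.
det Q = 2, so Q⁻¹ = [[-1/2, -1/2], [-3, -4]].
W = Q⁻¹D = [[-1/2, -1/2], [-3, -4]] · [[-36, -36, -2], [28, 26, 2]] = [[4, 5, 0], [-4, 4, -2]].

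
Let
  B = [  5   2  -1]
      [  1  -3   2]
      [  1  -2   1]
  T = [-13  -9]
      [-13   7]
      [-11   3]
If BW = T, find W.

Left-multiplying both sides by B⁻¹ gives W = B⁻¹T.
det B = 6, so B⁻¹ = [[1/6, 0, 1/6], [1/6, 1, -11/6], [1/6, 2, -17/6]].
W = B⁻¹T = [[1/6, 0, 1/6], [1/6, 1, -11/6], [1/6, 2, -17/6]] · [[-13, -9], [-13, 7], [-11, 3]] = [[-4, -1], [5, 0], [3, 4]].

W = [[-4, -1], [5, 0], [3, 4]]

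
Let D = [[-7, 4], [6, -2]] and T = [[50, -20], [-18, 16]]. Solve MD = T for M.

Since D sits to the right of M, M = TD⁻¹.
det D = -10; the adjugate gives D⁻¹ = [[1/5, 2/5], [3/5, 7/10]].
M = TD⁻¹ = [[50, -20], [-18, 16]] · [[1/5, 2/5], [3/5, 7/10]] = [[-2, 6], [6, 4]].

M = [[-2, 6], [6, 4]]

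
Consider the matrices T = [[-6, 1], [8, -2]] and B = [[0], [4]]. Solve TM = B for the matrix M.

M = [[-1], [-6]]

T is on the left of M, so left-multiply by T⁻¹: M = T⁻¹B.
T has determinant 4; T⁻¹ = [[-1/2, -1/4], [-2, -3/2]].
M = T⁻¹B = [[-1/2, -1/4], [-2, -3/2]] · [[0], [4]] = [[-1], [-6]].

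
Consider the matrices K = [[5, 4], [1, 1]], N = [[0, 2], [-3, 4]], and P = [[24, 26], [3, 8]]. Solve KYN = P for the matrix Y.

Y = [[5, -4], [1, 3]]

Isolating Y: multiply by K⁻¹ from the left and N⁻¹ from the right, so Y = K⁻¹PN⁻¹.
det K = 1; the adjugate gives K⁻¹ = [[1, -4], [-1, 5]].
N has determinant 6; N⁻¹ = [[2/3, -1/3], [1/2, 0]].
K⁻¹P = [[12, -6], [-9, 14]].
Y = (K⁻¹P)N⁻¹ = [[5, -4], [1, 3]].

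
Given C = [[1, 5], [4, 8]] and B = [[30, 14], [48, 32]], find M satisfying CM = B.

C is on the left of M, so left-multiply by C⁻¹: M = C⁻¹B.
det C = -12; the adjugate gives C⁻¹ = [[-2/3, 5/12], [1/3, -1/12]].
M = C⁻¹B = [[-2/3, 5/12], [1/3, -1/12]] · [[30, 14], [48, 32]] = [[0, 4], [6, 2]].

M = [[0, 4], [6, 2]]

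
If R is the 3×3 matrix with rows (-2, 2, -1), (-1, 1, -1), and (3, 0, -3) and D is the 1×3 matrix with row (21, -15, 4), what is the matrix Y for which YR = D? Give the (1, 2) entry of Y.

-5

Right-multiplying both sides by R⁻¹ gives Y = DR⁻¹.
det R = -3, so R⁻¹ = [[1, -2, 1/3], [2, -3, 1/3], [1, -2, 0]].
Y = DR⁻¹ = [[21, -15, 4]] · [[1, -2, 1/3], [2, -3, 1/3], [1, -2, 0]] = [[-5, -5, 2]].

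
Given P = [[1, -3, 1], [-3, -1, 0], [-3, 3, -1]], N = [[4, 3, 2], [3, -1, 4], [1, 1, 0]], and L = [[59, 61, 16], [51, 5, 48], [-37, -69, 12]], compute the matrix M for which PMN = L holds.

Left-multiply by P⁻¹ and right-multiply by N⁻¹: M = P⁻¹LN⁻¹.
P has determinant -2; P⁻¹ = [[-1/2, 0, -1/2], [3/2, -1, 3/2], [6, -3, 5]].
det N = 4; the adjugate gives N⁻¹ = [[-1, 1/2, 7/2], [1, -1/2, -5/2], [1, -1/4, -13/4]].
P⁻¹L = [[-11, 4, -14], [-18, -17, -6], [16, 6, 12]].
M = (P⁻¹L)N⁻¹ = [[1, -4, -3], [-5, 1, -1], [2, 2, 2]].

M = [[1, -4, -3], [-5, 1, -1], [2, 2, 2]]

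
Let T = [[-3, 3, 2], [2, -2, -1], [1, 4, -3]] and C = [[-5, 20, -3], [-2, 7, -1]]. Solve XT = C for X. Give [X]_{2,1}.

1

Right-multiplying both sides by T⁻¹ gives X = CT⁻¹.
det T = 5, so T⁻¹ = [[2, 17/5, 1/5], [1, 7/5, 1/5], [2, 3, 0]].
X = CT⁻¹ = [[-5, 20, -3], [-2, 7, -1]] · [[2, 17/5, 1/5], [1, 7/5, 1/5], [2, 3, 0]] = [[4, 2, 3], [1, 0, 1]].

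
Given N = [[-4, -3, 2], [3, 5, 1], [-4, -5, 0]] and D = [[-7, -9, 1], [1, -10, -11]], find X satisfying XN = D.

N is on the right of X, so right-multiply by N⁻¹: X = DN⁻¹.
det N = 2; the adjugate gives N⁻¹ = [[5/2, -5, -13/2], [-2, 4, 5], [5/2, -4, -11/2]].
X = DN⁻¹ = [[-7, -9, 1], [1, -10, -11]] · [[5/2, -5, -13/2], [-2, 4, 5], [5/2, -4, -11/2]] = [[3, -5, -5], [-5, -1, 4]].

X = [[3, -5, -5], [-5, -1, 4]]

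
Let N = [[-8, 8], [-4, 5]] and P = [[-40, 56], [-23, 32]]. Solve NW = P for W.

Since N multiplies W on the left, W = N⁻¹P.
N has determinant -8; N⁻¹ = [[-5/8, 1], [-1/2, 1]].
W = N⁻¹P = [[-5/8, 1], [-1/2, 1]] · [[-40, 56], [-23, 32]] = [[2, -3], [-3, 4]].

W = [[2, -3], [-3, 4]]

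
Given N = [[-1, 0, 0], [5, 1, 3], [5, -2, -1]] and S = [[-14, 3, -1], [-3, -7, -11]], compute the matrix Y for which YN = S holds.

Right-multiplying both sides by N⁻¹ gives Y = SN⁻¹.
det N = -5; the adjugate gives N⁻¹ = [[-1, 0, 0], [-4, -1/5, -3/5], [3, 2/5, 1/5]].
Y = SN⁻¹ = [[-14, 3, -1], [-3, -7, -11]] · [[-1, 0, 0], [-4, -1/5, -3/5], [3, 2/5, 1/5]] = [[-1, -1, -2], [-2, -3, 2]].

Y = [[-1, -1, -2], [-2, -3, 2]]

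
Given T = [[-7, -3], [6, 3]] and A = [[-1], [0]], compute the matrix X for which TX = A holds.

Left-multiplying both sides by T⁻¹ gives X = T⁻¹A.
det T = -3; the adjugate gives T⁻¹ = [[-1, -1], [2, 7/3]].
X = T⁻¹A = [[-1, -1], [2, 7/3]] · [[-1], [0]] = [[1], [-2]].

X = [[1], [-2]]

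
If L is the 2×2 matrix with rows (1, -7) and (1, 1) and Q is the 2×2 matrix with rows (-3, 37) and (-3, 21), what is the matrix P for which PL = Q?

Since L sits to the right of P, P = QL⁻¹.
L has determinant 8; L⁻¹ = [[1/8, 7/8], [-1/8, 1/8]].
P = QL⁻¹ = [[-3, 37], [-3, 21]] · [[1/8, 7/8], [-1/8, 1/8]] = [[-5, 2], [-3, 0]].

P = [[-5, 2], [-3, 0]]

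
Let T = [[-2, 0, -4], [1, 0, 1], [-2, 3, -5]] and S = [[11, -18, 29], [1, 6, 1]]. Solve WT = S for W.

T is on the right of W, so right-multiply by T⁻¹: W = ST⁻¹.
det T = -6, so T⁻¹ = [[1/2, 2, 0], [-1/2, -1/3, 1/3], [-1/2, -1, 0]].
W = ST⁻¹ = [[11, -18, 29], [1, 6, 1]] · [[1/2, 2, 0], [-1/2, -1/3, 1/3], [-1/2, -1, 0]] = [[0, -1, -6], [-3, -1, 2]].

W = [[0, -1, -6], [-3, -1, 2]]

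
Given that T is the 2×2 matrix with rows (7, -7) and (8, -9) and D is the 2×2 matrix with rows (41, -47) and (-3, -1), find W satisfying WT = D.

Since T sits to the right of W, W = DT⁻¹.
det T = -7, so T⁻¹ = [[9/7, -1], [8/7, -1]].
W = DT⁻¹ = [[41, -47], [-3, -1]] · [[9/7, -1], [8/7, -1]] = [[-1, 6], [-5, 4]].

W = [[-1, 6], [-5, 4]]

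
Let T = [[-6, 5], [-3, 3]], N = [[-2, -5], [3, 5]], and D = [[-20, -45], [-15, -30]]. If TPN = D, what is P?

P = [[-2, -3], [-1, -4]]

P = T⁻¹DN⁻¹ (apply T⁻¹ on the left and N⁻¹ on the right).
T has determinant -3; T⁻¹ = [[-1, 5/3], [-1, 2]].
det N = 5, so N⁻¹ = [[1, 1], [-3/5, -2/5]].
T⁻¹D = [[-5, -5], [-10, -15]].
P = (T⁻¹D)N⁻¹ = [[-2, -3], [-1, -4]].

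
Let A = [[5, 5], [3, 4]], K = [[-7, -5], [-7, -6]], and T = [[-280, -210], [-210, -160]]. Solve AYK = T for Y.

Y = [[4, -2], [2, 4]]

Left-multiply by A⁻¹ and right-multiply by K⁻¹: Y = A⁻¹TK⁻¹.
A has determinant 5; A⁻¹ = [[4/5, -1], [-3/5, 1]].
det K = 7, so K⁻¹ = [[-6/7, 5/7], [1, -1]].
A⁻¹T = [[-14, -8], [-42, -34]].
Y = (A⁻¹T)K⁻¹ = [[4, -2], [2, 4]].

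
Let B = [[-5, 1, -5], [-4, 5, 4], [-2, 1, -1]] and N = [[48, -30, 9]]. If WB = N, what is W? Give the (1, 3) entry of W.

B is on the right of W, so right-multiply by B⁻¹: W = NB⁻¹.
det B = 3, so B⁻¹ = [[-3, -4/3, 29/3], [-4, -5/3, 40/3], [2, 1, -7]].
W = NB⁻¹ = [[48, -30, 9]] · [[-3, -4/3, 29/3], [-4, -5/3, 40/3], [2, 1, -7]] = [[-6, -5, 1]].

1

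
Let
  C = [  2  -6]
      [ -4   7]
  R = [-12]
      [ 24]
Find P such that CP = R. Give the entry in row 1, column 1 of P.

-6

C is on the left of P, so left-multiply by C⁻¹: P = C⁻¹R.
det C = -10, so C⁻¹ = [[-7/10, -3/5], [-2/5, -1/5]].
P = C⁻¹R = [[-7/10, -3/5], [-2/5, -1/5]] · [[-12], [24]] = [[-6], [0]].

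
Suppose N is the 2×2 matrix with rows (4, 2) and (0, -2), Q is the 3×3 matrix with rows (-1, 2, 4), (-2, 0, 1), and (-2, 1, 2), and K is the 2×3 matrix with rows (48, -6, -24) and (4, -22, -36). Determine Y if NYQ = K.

Isolating Y: multiply by N⁻¹ from the left and Q⁻¹ from the right, so Y = N⁻¹KQ⁻¹.
det N = -8; the adjugate gives N⁻¹ = [[1/4, 1/4], [0, -1/2]].
Q has determinant -3; Q⁻¹ = [[1/3, 0, -2/3], [-2/3, -2, 7/3], [2/3, 1, -4/3]].
N⁻¹K = [[13, -7, -15], [-2, 11, 18]].
Y = (N⁻¹K)Q⁻¹ = [[-1, -1, -5], [4, -4, 3]].

Y = [[-1, -1, -5], [4, -4, 3]]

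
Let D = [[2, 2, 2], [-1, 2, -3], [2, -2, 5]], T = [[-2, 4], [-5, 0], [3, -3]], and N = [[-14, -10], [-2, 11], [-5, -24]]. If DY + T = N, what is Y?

Y = [[-5, 0], [-1, -2], [0, -5]]

DY = N − T = [[-12, -14], [3, 11], [-8, -21]].
Left-multiplying both sides by D⁻¹ gives Y = D⁻¹(N − T).
det D = 2; the adjugate gives D⁻¹ = [[2, -7, -5], [-1/2, 3, 2], [-1, 4, 3]].
Y = D⁻¹(N − T) = [[-5, 0], [-1, -2], [0, -5]].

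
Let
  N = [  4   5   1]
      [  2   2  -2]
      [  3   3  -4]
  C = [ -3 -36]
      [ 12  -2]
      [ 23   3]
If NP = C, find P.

N is on the left of P, so left-multiply by N⁻¹: P = N⁻¹C.
det N = 2; the adjugate gives N⁻¹ = [[-1, 23/2, -6], [1, -19/2, 5], [0, 3/2, -1]].
P = N⁻¹C = [[-1, 23/2, -6], [1, -19/2, 5], [0, 3/2, -1]] · [[-3, -36], [12, -2], [23, 3]] = [[3, -5], [-2, -2], [-5, -6]].

P = [[3, -5], [-2, -2], [-5, -6]]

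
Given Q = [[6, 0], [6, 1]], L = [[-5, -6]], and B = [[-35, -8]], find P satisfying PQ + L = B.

PQ = B − L = [[-30, -2]].
Since Q sits to the right of P, P = (B − L)Q⁻¹.
Q has determinant 6; Q⁻¹ = [[1/6, 0], [-1, 1]].
P = (B − L)Q⁻¹ = [[-3, -2]].

P = [[-3, -2]]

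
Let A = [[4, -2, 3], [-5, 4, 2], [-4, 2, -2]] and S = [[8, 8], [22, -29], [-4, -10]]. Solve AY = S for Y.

Y = [[2, 1], [6, -5], [4, -2]]

Since A multiplies Y on the left, Y = A⁻¹S.
det A = 6, so A⁻¹ = [[-2, 1/3, -8/3], [-3, 2/3, -23/6], [1, 0, 1]].
Y = A⁻¹S = [[-2, 1/3, -8/3], [-3, 2/3, -23/6], [1, 0, 1]] · [[8, 8], [22, -29], [-4, -10]] = [[2, 1], [6, -5], [4, -2]].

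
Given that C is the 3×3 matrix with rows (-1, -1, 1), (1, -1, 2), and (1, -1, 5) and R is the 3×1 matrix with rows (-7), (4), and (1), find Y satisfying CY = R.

Since C multiplies Y on the left, Y = C⁻¹R.
det C = 6; the adjugate gives C⁻¹ = [[-1/2, 2/3, -1/6], [-1/2, -1, 1/2], [0, -1/3, 1/3]].
Y = C⁻¹R = [[-1/2, 2/3, -1/6], [-1/2, -1, 1/2], [0, -1/3, 1/3]] · [[-7], [4], [1]] = [[6], [0], [-1]].

Y = [[6], [0], [-1]]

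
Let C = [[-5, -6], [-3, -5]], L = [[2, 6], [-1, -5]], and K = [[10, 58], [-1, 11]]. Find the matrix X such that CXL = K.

Left-multiply by C⁻¹ and right-multiply by L⁻¹: X = C⁻¹KL⁻¹.
det C = 7, so C⁻¹ = [[-5/7, 6/7], [3/7, -5/7]].
det L = -4; the adjugate gives L⁻¹ = [[5/4, 3/2], [-1/4, -1/2]].
C⁻¹K = [[-8, -32], [5, 17]].
X = (C⁻¹K)L⁻¹ = [[-2, 4], [2, -1]].

X = [[-2, 4], [2, -1]]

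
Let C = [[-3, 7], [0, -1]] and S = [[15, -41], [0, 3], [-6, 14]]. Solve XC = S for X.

X = [[-5, 6], [0, -3], [2, 0]]

Since C sits to the right of X, X = SC⁻¹.
det C = 3; the adjugate gives C⁻¹ = [[-1/3, -7/3], [0, -1]].
X = SC⁻¹ = [[15, -41], [0, 3], [-6, 14]] · [[-1/3, -7/3], [0, -1]] = [[-5, 6], [0, -3], [2, 0]].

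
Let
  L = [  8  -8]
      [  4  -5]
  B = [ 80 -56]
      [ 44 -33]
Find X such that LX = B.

L is on the left of X, so left-multiply by L⁻¹: X = L⁻¹B.
det L = -8; the adjugate gives L⁻¹ = [[5/8, -1], [1/2, -1]].
X = L⁻¹B = [[5/8, -1], [1/2, -1]] · [[80, -56], [44, -33]] = [[6, -2], [-4, 5]].

X = [[6, -2], [-4, 5]]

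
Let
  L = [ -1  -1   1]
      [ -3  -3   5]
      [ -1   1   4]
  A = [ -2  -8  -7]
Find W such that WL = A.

W = [[5, 0, -3]]

L is on the right of W, so right-multiply by L⁻¹: W = AL⁻¹.
L has determinant 4; L⁻¹ = [[-17/4, 5/4, -1/2], [7/4, -3/4, 1/2], [-3/2, 1/2, 0]].
W = AL⁻¹ = [[-2, -8, -7]] · [[-17/4, 5/4, -1/2], [7/4, -3/4, 1/2], [-3/2, 1/2, 0]] = [[5, 0, -3]].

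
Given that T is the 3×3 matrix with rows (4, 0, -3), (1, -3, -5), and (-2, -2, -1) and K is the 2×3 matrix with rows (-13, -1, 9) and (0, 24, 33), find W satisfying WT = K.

W = [[-2, -1, 2], [0, -6, -3]]

Since T sits to the right of W, W = KT⁻¹.
det T = -4, so T⁻¹ = [[7/4, -3/2, 9/4], [-11/4, 5/2, -17/4], [2, -2, 3]].
W = KT⁻¹ = [[-13, -1, 9], [0, 24, 33]] · [[7/4, -3/2, 9/4], [-11/4, 5/2, -17/4], [2, -2, 3]] = [[-2, -1, 2], [0, -6, -3]].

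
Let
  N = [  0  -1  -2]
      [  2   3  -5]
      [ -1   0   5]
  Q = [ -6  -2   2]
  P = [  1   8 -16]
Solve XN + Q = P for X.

XN = P − Q = [[7, 10, -18]].
Right-multiplying both sides by N⁻¹ gives X = (P − Q)N⁻¹.
N has determinant -1; N⁻¹ = [[-15, -5, -11], [5, 2, 4], [-3, -1, -2]].
X = (P − Q)N⁻¹ = [[-1, 3, -1]].

X = [[-1, 3, -1]]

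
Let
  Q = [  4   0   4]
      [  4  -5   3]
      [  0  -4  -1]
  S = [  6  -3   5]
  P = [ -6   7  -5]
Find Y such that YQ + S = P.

YQ = P − S = [[-12, 10, -10]].
Q is on the right of Y, so right-multiply by Q⁻¹: Y = (P − S)Q⁻¹.
det Q = 4; the adjugate gives Q⁻¹ = [[17/4, -4, 5], [1, -1, 1], [-4, 4, -5]].
Y = (P − S)Q⁻¹ = [[-1, -2, 0]].

Y = [[-1, -2, 0]]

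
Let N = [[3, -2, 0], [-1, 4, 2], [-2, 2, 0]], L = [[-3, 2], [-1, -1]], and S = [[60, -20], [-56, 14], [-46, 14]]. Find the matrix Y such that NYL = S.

Y = [[-4, -2], [2, 3], [1, 0]]

Y = N⁻¹SL⁻¹ (apply N⁻¹ on the left and L⁻¹ on the right).
N has determinant -4; N⁻¹ = [[1, 0, 1], [1, 0, 3/2], [-3/2, 1/2, -5/2]].
det L = 5; the adjugate gives L⁻¹ = [[-1/5, -2/5], [1/5, -3/5]].
N⁻¹S = [[14, -6], [-9, 1], [-3, 2]].
Y = (N⁻¹S)L⁻¹ = [[-4, -2], [2, 3], [1, 0]].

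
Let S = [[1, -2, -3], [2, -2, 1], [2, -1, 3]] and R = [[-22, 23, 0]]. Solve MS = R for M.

M = [[-6, -3, -5]]

Right-multiplying both sides by S⁻¹ gives M = RS⁻¹.
S has determinant -3; S⁻¹ = [[5/3, -3, 8/3], [4/3, -3, 7/3], [-2/3, 1, -2/3]].
M = RS⁻¹ = [[-22, 23, 0]] · [[5/3, -3, 8/3], [4/3, -3, 7/3], [-2/3, 1, -2/3]] = [[-6, -3, -5]].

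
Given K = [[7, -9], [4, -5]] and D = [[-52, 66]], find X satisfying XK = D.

Right-multiplying both sides by K⁻¹ gives X = DK⁻¹.
K has determinant 1; K⁻¹ = [[-5, 9], [-4, 7]].
X = DK⁻¹ = [[-52, 66]] · [[-5, 9], [-4, 7]] = [[-4, -6]].

X = [[-4, -6]]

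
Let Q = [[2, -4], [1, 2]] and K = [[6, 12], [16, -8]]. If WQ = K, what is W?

Since Q sits to the right of W, W = KQ⁻¹.
det Q = 8, so Q⁻¹ = [[1/4, 1/2], [-1/8, 1/4]].
W = KQ⁻¹ = [[6, 12], [16, -8]] · [[1/4, 1/2], [-1/8, 1/4]] = [[0, 6], [5, 6]].

W = [[0, 6], [5, 6]]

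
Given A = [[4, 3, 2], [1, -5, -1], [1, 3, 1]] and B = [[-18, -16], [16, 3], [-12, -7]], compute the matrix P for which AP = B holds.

P = [[0, -4], [-2, -2], [-6, 3]]

A is on the left of P, so left-multiply by A⁻¹: P = A⁻¹B.
A has determinant 2; A⁻¹ = [[-1, 3/2, 7/2], [-1, 1, 3], [4, -9/2, -23/2]].
P = A⁻¹B = [[-1, 3/2, 7/2], [-1, 1, 3], [4, -9/2, -23/2]] · [[-18, -16], [16, 3], [-12, -7]] = [[0, -4], [-2, -2], [-6, 3]].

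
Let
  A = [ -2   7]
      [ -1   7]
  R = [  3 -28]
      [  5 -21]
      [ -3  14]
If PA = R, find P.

P = [[1, -5], [-2, -1], [1, 1]]

A is on the right of P, so right-multiply by A⁻¹: P = RA⁻¹.
det A = -7, so A⁻¹ = [[-1, 1], [-1/7, 2/7]].
P = RA⁻¹ = [[3, -28], [5, -21], [-3, 14]] · [[-1, 1], [-1/7, 2/7]] = [[1, -5], [-2, -1], [1, 1]].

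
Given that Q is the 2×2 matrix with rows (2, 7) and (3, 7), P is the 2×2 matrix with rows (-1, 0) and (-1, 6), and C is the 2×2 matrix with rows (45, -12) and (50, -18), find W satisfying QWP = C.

W = [[-4, -1], [-5, 0]]

Left-multiply by Q⁻¹ and right-multiply by P⁻¹: W = Q⁻¹CP⁻¹.
det Q = -7, so Q⁻¹ = [[-1, 1], [3/7, -2/7]].
det P = -6, so P⁻¹ = [[-1, 0], [-1/6, 1/6]].
Q⁻¹C = [[5, -6], [5, 0]].
W = (Q⁻¹C)P⁻¹ = [[-4, -1], [-5, 0]].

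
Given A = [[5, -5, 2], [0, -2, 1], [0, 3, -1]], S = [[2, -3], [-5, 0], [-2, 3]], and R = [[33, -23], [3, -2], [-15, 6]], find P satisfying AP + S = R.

AP = R − S = [[31, -20], [8, -2], [-13, 3]].
Left-multiplying both sides by A⁻¹ gives P = A⁻¹(R − S).
det A = -5; the adjugate gives A⁻¹ = [[1/5, -1/5, 1/5], [0, 1, 1], [0, 3, 2]].
P = A⁻¹(R − S) = [[2, -3], [-5, 1], [-2, 0]].

P = [[2, -3], [-5, 1], [-2, 0]]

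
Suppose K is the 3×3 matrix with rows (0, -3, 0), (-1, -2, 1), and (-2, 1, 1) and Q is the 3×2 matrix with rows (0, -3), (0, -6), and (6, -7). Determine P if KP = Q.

P = [[-6, 4], [0, 1], [-6, 0]]

Since K multiplies P on the left, P = K⁻¹Q.
det K = 3; the adjugate gives K⁻¹ = [[-1, 1, -1], [-1/3, 0, 0], [-5/3, 2, -1]].
P = K⁻¹Q = [[-1, 1, -1], [-1/3, 0, 0], [-5/3, 2, -1]] · [[0, -3], [0, -6], [6, -7]] = [[-6, 4], [0, 1], [-6, 0]].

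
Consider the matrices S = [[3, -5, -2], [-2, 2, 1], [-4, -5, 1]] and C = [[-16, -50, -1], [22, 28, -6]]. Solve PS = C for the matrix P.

P = [[6, 5, 6], [2, 4, -6]]

Right-multiplying both sides by S⁻¹ gives P = CS⁻¹.
S has determinant -5; S⁻¹ = [[-7/5, -3, 1/5], [2/5, 1, -1/5], [-18/5, -7, 4/5]].
P = CS⁻¹ = [[-16, -50, -1], [22, 28, -6]] · [[-7/5, -3, 1/5], [2/5, 1, -1/5], [-18/5, -7, 4/5]] = [[6, 5, 6], [2, 4, -6]].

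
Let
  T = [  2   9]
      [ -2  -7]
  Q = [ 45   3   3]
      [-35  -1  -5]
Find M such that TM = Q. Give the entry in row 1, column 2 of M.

Since T multiplies M on the left, M = T⁻¹Q.
det T = 4, so T⁻¹ = [[-7/4, -9/4], [1/2, 1/2]].
M = T⁻¹Q = [[-7/4, -9/4], [1/2, 1/2]] · [[45, 3, 3], [-35, -1, -5]] = [[0, -3, 6], [5, 1, -1]].

-3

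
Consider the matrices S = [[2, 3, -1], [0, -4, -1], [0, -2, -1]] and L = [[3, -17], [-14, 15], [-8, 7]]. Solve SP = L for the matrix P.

Since S multiplies P on the left, P = S⁻¹L.
S has determinant 4; S⁻¹ = [[1/2, 5/4, -7/4], [0, -1/2, 1/2], [0, 1, -2]].
P = S⁻¹L = [[1/2, 5/4, -7/4], [0, -1/2, 1/2], [0, 1, -2]] · [[3, -17], [-14, 15], [-8, 7]] = [[-2, -2], [3, -4], [2, 1]].

P = [[-2, -2], [3, -4], [2, 1]]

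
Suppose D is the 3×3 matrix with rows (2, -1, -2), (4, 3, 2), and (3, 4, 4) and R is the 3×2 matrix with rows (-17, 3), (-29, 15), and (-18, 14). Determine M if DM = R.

Left-multiplying both sides by D⁻¹ gives M = D⁻¹R.
det D = 4; the adjugate gives D⁻¹ = [[1, -1, 1], [-5/2, 7/2, -3], [7/4, -11/4, 5/2]].
M = D⁻¹R = [[1, -1, 1], [-5/2, 7/2, -3], [7/4, -11/4, 5/2]] · [[-17, 3], [-29, 15], [-18, 14]] = [[-6, 2], [-5, 3], [5, -1]].

M = [[-6, 2], [-5, 3], [5, -1]]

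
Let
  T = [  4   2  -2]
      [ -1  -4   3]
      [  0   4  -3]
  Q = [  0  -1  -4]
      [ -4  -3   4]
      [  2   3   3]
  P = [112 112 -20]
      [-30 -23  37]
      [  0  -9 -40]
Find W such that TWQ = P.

W = [[-2, -5, 5], [0, -1, 4], [-5, -2, 4]]

Isolating W: multiply by T⁻¹ from the left and Q⁻¹ from the right, so W = T⁻¹PQ⁻¹.
det T = 2; the adjugate gives T⁻¹ = [[0, -1, -1], [-3/2, -6, -5], [-2, -8, -7]].
det Q = 4, so Q⁻¹ = [[-21/4, -9/4, -4], [5, 2, 4], [-3/2, -1/2, -1]].
T⁻¹P = [[30, 32, 3], [12, 15, 8], [16, 23, 24]].
W = (T⁻¹P)Q⁻¹ = [[-2, -5, 5], [0, -1, 4], [-5, -2, 4]].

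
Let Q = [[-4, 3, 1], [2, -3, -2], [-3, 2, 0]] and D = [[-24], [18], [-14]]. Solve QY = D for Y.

Left-multiplying both sides by Q⁻¹ gives Y = Q⁻¹D.
det Q = -3; the adjugate gives Q⁻¹ = [[-4/3, -2/3, 1], [-2, -1, 2], [5/3, 1/3, -2]].
Y = Q⁻¹D = [[-4/3, -2/3, 1], [-2, -1, 2], [5/3, 1/3, -2]] · [[-24], [18], [-14]] = [[6], [2], [-6]].

Y = [[6], [2], [-6]]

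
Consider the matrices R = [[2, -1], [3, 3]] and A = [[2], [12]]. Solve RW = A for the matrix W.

Since R multiplies W on the left, W = R⁻¹A.
det R = 9; the adjugate gives R⁻¹ = [[1/3, 1/9], [-1/3, 2/9]].
W = R⁻¹A = [[1/3, 1/9], [-1/3, 2/9]] · [[2], [12]] = [[2], [2]].

W = [[2], [2]]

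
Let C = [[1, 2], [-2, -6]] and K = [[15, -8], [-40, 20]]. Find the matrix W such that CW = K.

Since C multiplies W on the left, W = C⁻¹K.
det C = -2; the adjugate gives C⁻¹ = [[3, 1], [-1, -1/2]].
W = C⁻¹K = [[3, 1], [-1, -1/2]] · [[15, -8], [-40, 20]] = [[5, -4], [5, -2]].

W = [[5, -4], [5, -2]]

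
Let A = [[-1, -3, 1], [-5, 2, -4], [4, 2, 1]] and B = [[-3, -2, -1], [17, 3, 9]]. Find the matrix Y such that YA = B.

Y = [[2, 1, 1], [-5, -4, -2]]

A is on the right of Y, so right-multiply by A⁻¹: Y = BA⁻¹.
det A = 5; the adjugate gives A⁻¹ = [[2, 1, 2], [-11/5, -1, -9/5], [-18/5, -2, -17/5]].
Y = BA⁻¹ = [[-3, -2, -1], [17, 3, 9]] · [[2, 1, 2], [-11/5, -1, -9/5], [-18/5, -2, -17/5]] = [[2, 1, 1], [-5, -4, -2]].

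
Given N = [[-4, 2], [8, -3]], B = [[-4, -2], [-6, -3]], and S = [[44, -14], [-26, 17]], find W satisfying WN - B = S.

W = [[-2, 4], [4, -2]]

WN = S + B = [[40, -16], [-32, 14]].
Right-multiplying both sides by N⁻¹ gives W = (S + B)N⁻¹.
N has determinant -4; N⁻¹ = [[3/4, 1/2], [2, 1]].
W = (S + B)N⁻¹ = [[-2, 4], [4, -2]].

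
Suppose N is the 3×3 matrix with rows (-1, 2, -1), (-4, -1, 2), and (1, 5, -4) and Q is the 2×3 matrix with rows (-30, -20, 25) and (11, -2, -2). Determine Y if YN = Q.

Y = [[5, 5, -5], [0, -3, -1]]

Since N sits to the right of Y, Y = QN⁻¹.
N has determinant -3; N⁻¹ = [[2, -1, -1], [14/3, -5/3, -2], [19/3, -7/3, -3]].
Y = QN⁻¹ = [[-30, -20, 25], [11, -2, -2]] · [[2, -1, -1], [14/3, -5/3, -2], [19/3, -7/3, -3]] = [[5, 5, -5], [0, -3, -1]].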